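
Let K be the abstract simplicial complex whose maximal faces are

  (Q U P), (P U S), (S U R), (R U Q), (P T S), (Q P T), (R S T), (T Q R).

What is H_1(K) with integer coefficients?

Order the vertices as P < Q < R < S < T < U. Listing each simplex with vertices in this order, K has dimension 2 with simplices:

  0-simplices (6): P, Q, R, S, T, U
  1-simplices (12): PQ, PS, PT, PU, QR, QT, QU, RS, RT, RU, ST, SU
  2-simplices (8): PQT, PQU, PST, PSU, QRT, QRU, RST, RSU

Hence C_0 ≅ Z^6, C_1 ≅ Z^12, C_2 ≅ Z^8.

The boundary map ∂_1: C_1 → C_0 sends each edge [p,q] (with p < q) to q − p. For instance
  ∂QU = U − Q.
This gives a 6×12 integer matrix of rank 5; reducing to Smith normal form yields diagonal entries (1,1,1,1,1).

The boundary map ∂_2: C_2 → C_1 acts by ∂[p,q,r] = [q,r] − [p,r] + [p,q]. For instance
  ∂QRT = RT − QT + QR,
  ∂RST = ST − RT + RS.
As a 12×8 matrix over Z this has rank 7, with invariant factors (1,1,1,1,1,1,1).

From H_k ≅ ker(∂_k) / im(∂_{k+1}) we obtain:

  H_1: rank ker ∂_1 − rank ∂_2 = (12 − 5) − 7 = 0, and the invariant factors of ∂_2 are all 1, so H_1 = 0.

H_1 ≅ 0.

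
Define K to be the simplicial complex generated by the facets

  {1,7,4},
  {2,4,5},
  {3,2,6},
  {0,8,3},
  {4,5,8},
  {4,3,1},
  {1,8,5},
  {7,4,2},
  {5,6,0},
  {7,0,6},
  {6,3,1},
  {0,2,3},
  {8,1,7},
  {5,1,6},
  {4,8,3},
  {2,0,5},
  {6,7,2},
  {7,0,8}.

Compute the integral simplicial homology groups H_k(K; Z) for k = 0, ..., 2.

H_0 = Z,  H_1 = Z ⊕ Z/2Z,  H_2 = 0.

We work with the vertex ordering 0 < 1 < 2 < 3 < 4 < 5 < 6 < 7 < 8. The simplices of K, each written with vertices in increasing order, are:

  0-simplices (9): [0], [1], [2], [3], [4], [5], [6], [7], [8]
  1-simplices (27): (27 of them)
  2-simplices (18): [0,2,3], [0,2,5], [0,3,8], [0,5,6], [0,6,7], [0,7,8], [1,3,4], [1,3,6], [1,4,7], [1,5,6], [1,5,8], [1,7,8], [2,3,6], [2,4,5], [2,4,7], [2,6,7], [3,4,8], [4,5,8]

so the chain groups are C_0 ≅ Z^9, C_1 ≅ Z^27, C_2 ≅ Z^18.

The boundary map ∂_1: C_1 → C_0 sends each edge [p,q] (with p < q) to q − p. For instance
  ∂[2,4] = [4] − [2].
The resulting 9×27 matrix has rank 8, and its Smith normal form has invariant factors (1,1,1,1,1,1,1,1).

The boundary map ∂_2: C_2 → C_1 sends each 2-simplex [p,q,r] to [q,r] − [p,r] + [p,q]. For instance
  ∂[2,3,6] = [3,6] − [2,6] + [2,3],
  ∂[2,4,5] = [4,5] − [2,5] + [2,4].
As a 27×18 matrix over Z this has rank 18, with invariant factors (1,1,1,1,1,1,1,1,1,1,1,1,1,1,1,1,1,2).

From H_k ≅ ker(∂_k) / im(∂_{k+1}) we obtain:

  H_0: rank C_0 − rank ∂_1 = 9 − 8 = 1, and the invariant factors of ∂_1 are all 1, so H_0 ≅ Z.
  H_1: rank ker ∂_1 − rank ∂_2 = (27 − 8) − 18 = 1, and ∂_2 has invariant factor 2 > 1, so H_1 ≅ Z ⊕ Z/2Z.
  H_2: rank ker ∂_2 − rank ∂_3 = (18 − 18) − 0 = 0, and there is no ∂_3, so H_2 ≅ 0.

As a check, the Euler characteristic is 9 − 27 + 18 = 0, which agrees with 1 − 1 + 0 = 0.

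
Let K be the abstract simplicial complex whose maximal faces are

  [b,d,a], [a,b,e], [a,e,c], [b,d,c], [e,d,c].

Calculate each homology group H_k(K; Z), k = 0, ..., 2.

K has 5 vertices, 10 edges, 5 triangles.
rank ∂_0 = 0, rank ∂_1 = 4 ⇒ b_0 = 5 − 0 − 4 = 1; all invariant factors of ∂_1 are 1 so no torsion. So H_0 ≅ Z.
rank ∂_1 = 4, rank ∂_2 = 5 ⇒ b_1 = 10 − 4 − 5 = 1; all invariant factors of ∂_2 are 1 so no torsion. So H_1 ≅ Z.
rank ∂_2 = 5, rank ∂_3 = 0 ⇒ b_2 = 5 − 5 − 0 = 0. So H_2 ≅ 0.

H_0 ≅ Z,  H_1 ≅ Z,  H_2 = 0.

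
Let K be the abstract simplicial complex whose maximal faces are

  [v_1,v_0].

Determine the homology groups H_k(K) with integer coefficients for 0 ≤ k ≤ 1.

Take the total order v_0 < v_1 on the vertex set. Then K (dimension 1) consists of the simplices:

  0-simplices (2): [v_0], [v_1]
  1-simplices (1): [v_0,v_1]

so the chain groups are C_0 ≅ Z^2, C_1 ≅ Z^1.

Boundary ∂_1: C_1 → C_0 sends each edge [p,q] (with p < q) to q − p. For instance
  ∂[v_0,v_1] = [v_1] − [v_0].
The 2×1 boundary matrix has rank 1 and Smith normal form diag(1).

Reading off H_k = ker ∂_k / im ∂_{k+1}:

  H_0: rank C_0 − rank ∂_1 = 2 − 1 = 1, and the invariant factors of ∂_1 are all 1, so H_0 ≅ Z.
  H_1: rank ker ∂_1 − rank ∂_2 = (1 − 1) − 0 = 0, and there is no ∂_2, so H_1 ≅ 0.

(K is a triangulation of the 1-simplex.)

H_0 ≅ Z,  H_1 = 0.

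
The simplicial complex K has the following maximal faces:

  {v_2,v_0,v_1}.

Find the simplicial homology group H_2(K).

Take the total order v_0 < v_1 < v_2 on the vertex set. Then K (dimension 2) consists of the simplices:

  0-simplices (3): [v_0], [v_1], [v_2]
  1-simplices (3): [v_0,v_1], [v_0,v_2], [v_1,v_2]
  2-simplices (1): [v_0,v_1,v_2]

Hence C_0 ≅ Z^3, C_1 ≅ Z^3, C_2 ≅ Z^1.

Boundary ∂_1: C_1 → C_0 sends each edge [p,q] (with p < q) to q − p. For instance
  ∂[v_1,v_2] = [v_2] − [v_1].
The resulting 3×3 matrix has rank 2, and its Smith normal form has invariant factors (1,1).

Boundary ∂_2: C_2 → C_1 sends each 2-simplex [p,q,r] to [q,r] − [p,r] + [p,q]. For instance
  ∂[v_0,v_1,v_2] = [v_1,v_2] − [v_0,v_2] + [v_0,v_1].
As a 3×1 matrix over Z this has rank 1, with invariant factors (1).

From H_k ≅ ker(∂_k) / im(∂_{k+1}) we obtain:

  H_2: rank ker ∂_2 − rank ∂_3 = (1 − 1) − 0 = 0, and there is no ∂_3, so H_2 = 0.

H_2 ≅ 0.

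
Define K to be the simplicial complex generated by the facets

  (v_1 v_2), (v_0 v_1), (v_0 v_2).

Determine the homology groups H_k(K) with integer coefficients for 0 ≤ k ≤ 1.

We work with the vertex ordering v_0 < v_1 < v_2. The simplices of K, each written with vertices in increasing order, are:

  0-simplices (3): [v_0], [v_1], [v_2]
  1-simplices (3): [v_0,v_1], [v_0,v_2], [v_1,v_2]

Hence C_0 ≅ Z^3, C_1 ≅ Z^3.

∂_1: C_1 → C_0 sends each edge [p,q] (with p < q) to q − p. For instance
  ∂[v_0,v_1] = [v_1] − [v_0].
The resulting 3×3 matrix has rank 2, and its Smith normal form has invariant factors (1,1).

Reading off H_k = ker ∂_k / im ∂_{k+1}:

  H_0: rank C_0 − rank ∂_1 = 3 − 2 = 1, and the invariant factors of ∂_1 are all 1, so H_0 ≅ Z.
  H_1: rank ker ∂_1 − rank ∂_2 = (3 − 2) − 0 = 1, and there is no ∂_2, so H_1 ≅ Z.

(K is a triangulation of the circle S^1.)

H_0 ≅ Z,  H_1 ≅ Z.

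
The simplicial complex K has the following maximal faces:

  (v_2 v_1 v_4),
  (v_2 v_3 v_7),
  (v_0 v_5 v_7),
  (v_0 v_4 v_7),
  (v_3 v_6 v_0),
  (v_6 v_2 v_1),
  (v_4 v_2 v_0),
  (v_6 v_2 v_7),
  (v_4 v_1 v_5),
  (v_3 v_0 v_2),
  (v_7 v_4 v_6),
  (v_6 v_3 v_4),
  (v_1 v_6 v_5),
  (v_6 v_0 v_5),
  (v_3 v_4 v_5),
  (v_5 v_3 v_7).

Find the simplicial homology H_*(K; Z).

H_0 ≅ Z,  H_1 ≅ Z^2,  H_2 ≅ Z.

Order the vertices as v_0 < v_1 < v_2 < v_3 < v_4 < v_5 < v_6 < v_7. Listing each simplex with vertices in this order, K has dimension 2 with simplices:

  0-simplices (8): [v_0], [v_1], [v_2], [v_3], [v_4], [v_5], [v_6], [v_7]
  1-simplices (24): (24 of them)
  2-simplices (16): (16 of them)

Hence C_0 ≅ Z^8, C_1 ≅ Z^24, C_2 ≅ Z^16.

Boundary ∂_1: C_1 → C_0 is given by ∂[p,q] = [q] − [p]. For instance
  ∂[v_5,v_6] = [v_6] − [v_5].
The resulting 8×24 matrix has rank 7, and its Smith normal form has invariant factors (1,1,1,1,1,1,1).

∂_2: C_2 → C_1 maps a triangle to the signed sum of its edges. For instance
  ∂[v_3,v_5,v_7] = [v_5,v_7] − [v_3,v_7] + [v_3,v_5],
  ∂[v_3,v_4,v_6] = [v_4,v_6] − [v_3,v_6] + [v_3,v_4].
The resulting 24×16 matrix has rank 15, and its Smith normal form has invariant factors (1,1,1,1,1,1,1,1,1,1,1,1,1,1,1).

Now H_k = ker ∂_k / im ∂_{k+1}, so:

  H_0: rank C_0 − rank ∂_1 = 8 − 7 = 1, and the invariant factors of ∂_1 are all 1, so H_0 = Z.
  H_1: rank ker ∂_1 − rank ∂_2 = (24 − 7) − 15 = 2, and the invariant factors of ∂_2 are all 1, so H_1 = Z^2.
  H_2: rank ker ∂_2 − rank ∂_3 = (16 − 15) − 0 = 1, and there is no ∂_3, so H_2 = Z.

(K is a triangulation of the torus T^2.)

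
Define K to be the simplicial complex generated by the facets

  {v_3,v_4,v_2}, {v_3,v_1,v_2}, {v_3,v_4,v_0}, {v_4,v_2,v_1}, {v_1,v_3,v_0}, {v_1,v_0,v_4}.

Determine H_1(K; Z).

H_1 ≅ 0.

K has 5 vertices, 9 edges, 6 triangles.
rank ∂_1 = 4, rank ∂_2 = 5 ⇒ b_1 = 9 − 4 − 5 = 0; all invariant factors of ∂_2 are 1 so no torsion. So H_1 ≅ 0.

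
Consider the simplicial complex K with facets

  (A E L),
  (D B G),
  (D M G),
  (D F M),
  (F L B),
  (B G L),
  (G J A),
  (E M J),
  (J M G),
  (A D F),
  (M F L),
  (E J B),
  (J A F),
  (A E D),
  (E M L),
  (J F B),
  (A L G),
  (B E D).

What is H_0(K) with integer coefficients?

Order the vertices as A < B < D < E < F < G < J < L < M. Listing each simplex with vertices in this order, K has dimension 2 with simplices:

  0-simplices (9): A, B, D, E, F, G, J, L, M
  1-simplices (27): AD, AE, AF, AG, AJ, AL, BD, BE, BF, BG, BJ, BL, DE, DF, DG, DM, EJ, EL, EM, FJ, FL, FM, GJ, GL, GM, JM, LM
  2-simplices (18): ADE, ADF, AEL, AFJ, AGJ, AGL, BDE, BDG, BEJ, BFJ, BFL, BGL, DFM, DGM, EJM, ELM, FLM, GJM

Hence C_0 ≅ Z^9, C_1 ≅ Z^27, C_2 ≅ Z^18.

The boundary map ∂_1: C_1 → C_0 sends each edge [p,q] (with p < q) to q − p. For instance
  ∂DM = M − D.
The 9×27 boundary matrix has rank 8 and Smith normal form diag(1,1,1,1,1,1,1,1).

∂_2: C_2 → C_1 acts by ∂[p,q,r] = [q,r] − [p,r] + [p,q]. For instance
  ∂BEJ = EJ − BJ + BE,
  ∂BFL = FL − BL + BF.
The resulting 27×18 matrix has rank 17, and its Smith normal form has invariant factors (1,1,1,1,1,1,1,1,1,1,1,1,1,1,1,1,1).

From H_k ≅ ker(∂_k) / im(∂_{k+1}) we obtain:

  H_0: rank C_0 − rank ∂_1 = 9 − 8 = 1, and the invariant factors of ∂_1 are all 1, so H_0 ≅ Z.

H_0 = Z.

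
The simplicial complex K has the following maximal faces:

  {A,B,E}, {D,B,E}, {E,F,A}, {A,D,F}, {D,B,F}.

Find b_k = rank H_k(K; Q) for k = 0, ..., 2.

K has 5 vertices, 10 edges, 5 triangles.
rank ∂_0 = 0, rank ∂_1 = 4 ⇒ b_0 = 5 − 0 − 4 = 1; all invariant factors of ∂_1 are 1 so no torsion. So H_0 = Z.
rank ∂_1 = 4, rank ∂_2 = 5 ⇒ b_1 = 10 − 4 − 5 = 1; all invariant factors of ∂_2 are 1 so no torsion. So H_1 = Z.
rank ∂_2 = 5, rank ∂_3 = 0 ⇒ b_2 = 5 − 5 − 0 = 0. So H_2 = 0.

b_0 = 1, b_1 = 1, b_2 = 0.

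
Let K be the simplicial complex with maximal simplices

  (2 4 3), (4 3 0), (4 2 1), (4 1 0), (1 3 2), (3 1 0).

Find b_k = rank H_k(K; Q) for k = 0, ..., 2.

b_0 = 1, b_1 = 0, b_2 = 1.

Fix the vertex order 0 < 1 < 2 < 3 < 4 and write every simplex with vertices in increasing order. Then dim K = 2 and the simplices of K are:

  0-simplices (5): [0], [1], [2], [3], [4]
  1-simplices (9): [0,1], [0,3], [0,4], [1,2], [1,3], [1,4], [2,3], [2,4], [3,4]
  2-simplices (6): [0,1,3], [0,1,4], [0,3,4], [1,2,3], [1,2,4], [2,3,4]

Hence C_0 ≅ Z^5, C_1 ≅ Z^9, C_2 ≅ Z^6.

∂_1: C_1 → C_0 sends each edge [p,q] (with p < q) to q − p. For instance
  ∂[3,4] = [4] − [3].
The resulting 5×9 matrix has rank 4, and its Smith normal form has invariant factors (1,1,1,1).

∂_2: C_2 → C_1 maps a triangle to the signed sum of its edges. For instance
  ∂[1,2,4] = [2,4] − [1,4] + [1,2],
  ∂[0,1,3] = [1,3] − [0,3] + [0,1].
The resulting 9×6 matrix has rank 5, and its Smith normal form has invariant factors (1,1,1,1,1).

From H_k ≅ ker(∂_k) / im(∂_{k+1}) we obtain:

  H_0: rank C_0 − rank ∂_1 = 5 − 4 = 1, and the invariant factors of ∂_1 are all 1, so H_0 = Z.
  H_1: rank ker ∂_1 − rank ∂_2 = (9 − 4) − 5 = 0, and the invariant factors of ∂_2 are all 1, so H_1 = 0.
  H_2: rank ker ∂_2 − rank ∂_3 = (6 − 5) − 0 = 1, and there is no ∂_3, so H_2 = Z.

As a check, the Euler characteristic is 5 − 9 + 6 = 2, which agrees with 1 − 0 + 1 = 2.

Hence the Betti numbers are b_0 = 1, b_1 = 0, b_2 = 1.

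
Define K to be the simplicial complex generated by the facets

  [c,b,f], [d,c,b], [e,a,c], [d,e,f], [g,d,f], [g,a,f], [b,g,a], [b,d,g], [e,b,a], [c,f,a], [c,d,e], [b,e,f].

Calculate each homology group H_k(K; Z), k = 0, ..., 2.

Order the vertices as a < b < c < d < e < f < g. Listing each simplex with vertices in this order, K has dimension 2 with simplices:

  0-simplices (7): a, b, c, d, e, f, g
  1-simplices (18): ab, ac, ae, af, ag, bc, bd, be, bf, bg, cd, ce, cf, de, df, dg, ef, fg
  2-simplices (12): abe, abg, ace, acf, afg, bcd, bcf, bdg, bef, cde, def, dfg

so the chain groups are C_0 ≅ Z^7, C_1 ≅ Z^18, C_2 ≅ Z^12.

Boundary ∂_1: C_1 → C_0 is given by ∂[p,q] = [q] − [p]. For instance
  ∂df = f − d.
This gives a 7×18 integer matrix of rank 6; reducing to Smith normal form yields diagonal entries (1,1,1,1,1,1).

The boundary map ∂_2: C_2 → C_1 sends each 2-simplex [p,q,r] to [q,r] − [p,r] + [p,q]. For instance
  ∂abg = bg − ag + ab,
  ∂abe = be − ae + ab.
The resulting 18×12 matrix has rank 12, and its Smith normal form has invariant factors (1,1,1,1,1,1,1,1,1,1,1,2).

Now H_k = ker ∂_k / im ∂_{k+1}, so:

  H_0: rank C_0 − rank ∂_1 = 7 − 6 = 1, and the invariant factors of ∂_1 are all 1, so H_0 ≅ Z.
  H_1: rank ker ∂_1 − rank ∂_2 = (18 − 6) − 12 = 0, and ∂_2 has invariant factor 2 > 1, so H_1 ≅ Z/2.
  H_2: rank ker ∂_2 − rank ∂_3 = (12 − 12) − 0 = 0, and there is no ∂_3, so H_2 ≅ 0.

As a check, the Euler characteristic is 7 − 18 + 12 = 1, which agrees with 1 − 0 + 0 = 1.

H_0 = Z,  H_1 = Z/2,  H_2 = 0.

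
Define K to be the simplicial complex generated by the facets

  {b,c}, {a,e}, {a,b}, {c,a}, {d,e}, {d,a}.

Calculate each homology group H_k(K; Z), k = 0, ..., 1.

Fix the vertex order a < b < c < d < e and write every simplex with vertices in increasing order. Then dim K = 1 and the simplices of K are:

  0-simplices (5): a, b, c, d, e
  1-simplices (6): ab, ac, ad, ae, bc, de

so the chain groups are C_0 ≅ Z^5, C_1 ≅ Z^6.

The boundary map ∂_1: C_1 → C_0 is given by ∂[p,q] = [q] − [p]. For instance
  ∂ab = b − a.
The 5×6 boundary matrix has rank 4 and Smith normal form diag(1,1,1,1).

Reading off H_k = ker ∂_k / im ∂_{k+1}:

  H_0: rank C_0 − rank ∂_1 = 5 − 4 = 1, and the invariant factors of ∂_1 are all 1, so H_0 ≅ Z.
  H_1: rank ker ∂_1 − rank ∂_2 = (6 − 4) − 0 = 2, and there is no ∂_2, so H_1 ≅ Z^2.

As a check, the Euler characteristic is 5 − 6 = -1, which agrees with 1 − 2 = -1.

H_0 = Z,  H_1 = Z^2.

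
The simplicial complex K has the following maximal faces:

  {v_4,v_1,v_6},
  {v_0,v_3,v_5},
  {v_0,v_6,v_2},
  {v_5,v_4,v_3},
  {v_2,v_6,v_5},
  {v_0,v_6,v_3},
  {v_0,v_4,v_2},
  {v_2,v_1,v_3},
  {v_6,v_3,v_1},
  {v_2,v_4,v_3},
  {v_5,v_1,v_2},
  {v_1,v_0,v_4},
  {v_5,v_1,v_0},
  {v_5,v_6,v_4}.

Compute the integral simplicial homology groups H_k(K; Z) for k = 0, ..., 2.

H_0 ≅ Z,  H_1 ≅ Z^2,  H_2 ≅ Z.

Fix the vertex order v_0 < v_1 < v_2 < v_3 < v_4 < v_5 < v_6 and write every simplex with vertices in increasing order. Then dim K = 2 and the simplices of K are:

  0-simplices (7): [v_0], [v_1], [v_2], [v_3], [v_4], [v_5], [v_6]
  1-simplices (21): (21 of them)
  2-simplices (14): (14 of them)

so the chain groups are C_0 ≅ Z^7, C_1 ≅ Z^21, C_2 ≅ Z^14.

∂_1: C_1 → C_0 sends each edge [p,q] (with p < q) to q − p.
This gives a 7×21 integer matrix of rank 6; reducing to Smith normal form yields diagonal entries (1,1,1,1,1,1).

Boundary ∂_2: C_2 → C_1 sends each 2-simplex [p,q,r] to [q,r] − [p,r] + [p,q]. For instance
  ∂[v_0,v_3,v_5] = [v_3,v_5] − [v_0,v_5] + [v_0,v_3],
  ∂[v_2,v_3,v_4] = [v_3,v_4] − [v_2,v_4] + [v_2,v_3].
The resulting 21×14 matrix has rank 13, and its Smith normal form has invariant factors (1,1,1,1,1,1,1,1,1,1,1,1,1).

Now H_k = ker ∂_k / im ∂_{k+1}, so:

  H_0: rank C_0 − rank ∂_1 = 7 − 6 = 1, and the invariant factors of ∂_1 are all 1, so H_0 = Z.
  H_1: rank ker ∂_1 − rank ∂_2 = (21 − 6) − 13 = 2, and the invariant factors of ∂_2 are all 1, so H_1 = Z^2.
  H_2: rank ker ∂_2 − rank ∂_3 = (14 − 13) − 0 = 1, and there is no ∂_3, so H_2 = Z.

As a check, the Euler characteristic is 7 − 21 + 14 = 0, which agrees with 1 − 2 + 1 = 0.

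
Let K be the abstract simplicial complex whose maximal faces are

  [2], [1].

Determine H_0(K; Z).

We work with the vertex ordering 1 < 2. The simplices of K, each written with vertices in increasing order, are:

  0-simplices (2): [1], [2]

so the chain groups are C_0 ≅ Z^2.

Reading off H_k = ker ∂_k / im ∂_{k+1}:

  H_0: rank C_0 − rank ∂_1 = 2 − 0 = 2, and there is no ∂_1, so H_0 = Z^2.

H_0 ≅ Z^2.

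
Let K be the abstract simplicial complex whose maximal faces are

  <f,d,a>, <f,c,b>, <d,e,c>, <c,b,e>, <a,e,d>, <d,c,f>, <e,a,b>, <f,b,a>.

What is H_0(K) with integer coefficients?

Order the vertices as a < b < c < d < e < f. Listing each simplex with vertices in this order, K has dimension 2 with simplices:

  0-simplices (6): a, b, c, d, e, f
  1-simplices (12): ab, ad, ae, af, bc, be, bf, cd, ce, cf, de, df
  2-simplices (8): abe, abf, ade, adf, bce, bcf, cde, cdf

Hence C_0 ≅ Z^6, C_1 ≅ Z^12, C_2 ≅ Z^8.

The boundary map ∂_1: C_1 → C_0 maps an edge to its endpoints' difference, ∂[p,q] = q − p.
This gives a 6×12 integer matrix of rank 5; reducing to Smith normal form yields diagonal entries (1,1,1,1,1).

∂_2: C_2 → C_1 acts by ∂[p,q,r] = [q,r] − [p,r] + [p,q]. For instance
  ∂bce = ce − be + bc,
  ∂ade = de − ae + ad.
The resulting 12×8 matrix has rank 7, and its Smith normal form has invariant factors (1,1,1,1,1,1,1).

Now H_k = ker ∂_k / im ∂_{k+1}, so:

  H_0: rank C_0 − rank ∂_1 = 6 − 5 = 1, and the invariant factors of ∂_1 are all 1, so H_0 = Z.

H_0 ≅ Z.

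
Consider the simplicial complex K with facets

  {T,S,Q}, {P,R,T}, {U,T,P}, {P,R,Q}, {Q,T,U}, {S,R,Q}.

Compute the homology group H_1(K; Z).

H_1 ≅ Z.

Take the total order P < Q < R < S < T < U on the vertex set. Then K (dimension 2) consists of the simplices:

  0-simplices (6): P, Q, R, S, T, U
  1-simplices (12): PQ, PR, PT, PU, QR, QS, QT, QU, RS, RT, ST, TU
  2-simplices (6): PQR, PRT, PTU, QRS, QST, QTU

so the chain groups are C_0 ≅ Z^6, C_1 ≅ Z^12, C_2 ≅ Z^6.

∂_1: C_1 → C_0 maps an edge to its endpoints' difference, ∂[p,q] = q − p. For instance
  ∂ST = T − S.
As a 6×12 matrix over Z this has rank 5, with invariant factors (1,1,1,1,1).

∂_2: C_2 → C_1 acts by ∂[p,q,r] = [q,r] − [p,r] + [p,q]. For instance
  ∂PQR = QR − PR + PQ,
  ∂QST = ST − QT + QS.
The resulting 12×6 matrix has rank 6, and its Smith normal form has invariant factors (1,1,1,1,1,1).

Computing H_k = (kernel of ∂_k) / (image of ∂_{k+1}):

  H_1: rank ker ∂_1 − rank ∂_2 = (12 − 5) − 6 = 1, and the invariant factors of ∂_2 are all 1, so H_1 = Z.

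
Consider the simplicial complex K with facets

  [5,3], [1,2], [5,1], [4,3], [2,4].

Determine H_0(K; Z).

Order the vertices as 1 < 2 < 3 < 4 < 5. Listing each simplex with vertices in this order, K has dimension 1 with simplices:

  0-simplices (5): [1], [2], [3], [4], [5]
  1-simplices (5): [1,2], [1,5], [2,4], [3,4], [3,5]

giving chain groups C_0 ≅ Z^5, C_1 ≅ Z^5.

The boundary map ∂_1: C_1 → C_0 maps an edge to its endpoints' difference, ∂[p,q] = q − p. For instance
  ∂[3,5] = [5] − [3].
The resulting 5×5 matrix has rank 4, and its Smith normal form has invariant factors (1,1,1,1).

Now H_k = ker ∂_k / im ∂_{k+1}, so:

  H_0: rank C_0 − rank ∂_1 = 5 − 4 = 1, and the invariant factors of ∂_1 are all 1, so H_0 = Z.

(K is a triangulation of the circle S^1.)

H_0 = Z.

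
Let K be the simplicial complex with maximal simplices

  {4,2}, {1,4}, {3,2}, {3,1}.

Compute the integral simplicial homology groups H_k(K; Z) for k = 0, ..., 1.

Order the vertices as 1 < 2 < 3 < 4. Listing each simplex with vertices in this order, K has dimension 1 with simplices:

  0-simplices (4): [1], [2], [3], [4]
  1-simplices (4): [1,3], [1,4], [2,3], [2,4]

giving chain groups C_0 ≅ Z^4, C_1 ≅ Z^4.

The boundary map ∂_1: C_1 → C_0 is given by ∂[p,q] = [q] − [p].
The 4×4 boundary matrix has rank 3 and Smith normal form diag(1,1,1).

Computing H_k = (kernel of ∂_k) / (image of ∂_{k+1}):

  H_0: rank C_0 − rank ∂_1 = 4 − 3 = 1, and the invariant factors of ∂_1 are all 1, so H_0 ≅ Z.
  H_1: rank ker ∂_1 − rank ∂_2 = (4 − 3) − 0 = 1, and there is no ∂_2, so H_1 ≅ Z.

H_0 = Z,  H_1 = Z.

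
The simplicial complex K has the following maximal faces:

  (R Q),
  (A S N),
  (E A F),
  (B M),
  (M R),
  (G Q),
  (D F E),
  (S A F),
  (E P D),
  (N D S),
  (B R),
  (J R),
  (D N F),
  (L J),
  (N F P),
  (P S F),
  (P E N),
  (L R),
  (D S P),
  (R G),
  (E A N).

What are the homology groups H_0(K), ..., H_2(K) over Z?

We work with the vertex ordering A < B < D < E < F < G < J < L < M < N < P < Q < R < S. The simplices of K, each written with vertices in increasing order, are:

  0-simplices (14): A, B, D, E, F, G, J, L, M, N, P, Q, R, S
  1-simplices (27): AE, AF, AN, AS, BM, BR, DE, DF, DN, DP, DS, EF, EN, EP, FN, FP, FS, GQ, GR, JL, JR, LR, MR, NP, NS, PS, QR
  2-simplices (12): AEF, AEN, AFS, ANS, DEF, DEP, DFN, DNS, DPS, ENP, FNP, FPS

Hence C_0 ≅ Z^14, C_1 ≅ Z^27, C_2 ≅ Z^12.

The boundary map ∂_1: C_1 → C_0 maps an edge to its endpoints' difference, ∂[p,q] = q − p. For instance
  ∂BR = R − B.
This gives a 14×27 integer matrix of rank 12; reducing to Smith normal form yields diagonal entries (1,1,1,1,1,1,1,1,1,1,1,1).

Boundary ∂_2: C_2 → C_1 sends each 2-simplex [p,q,r] to [q,r] − [p,r] + [p,q]. For instance
  ∂FPS = PS − FS + FP,
  ∂DFN = FN − DN + DF.
This gives a 27×12 integer matrix of rank 12; reducing to Smith normal form yields diagonal entries (1,1,1,1,1,1,1,1,1,1,1,2).

Reading off H_k = ker ∂_k / im ∂_{k+1}:

  H_0: rank C_0 − rank ∂_1 = 14 − 12 = 2, and the invariant factors of ∂_1 are all 1, so H_0 ≅ Z^2.
  H_1: rank ker ∂_1 − rank ∂_2 = (27 − 12) − 12 = 3, and ∂_2 has invariant factor 2 > 1, so H_1 ≅ Z^3 ⊕ Z_2.
  H_2: rank ker ∂_2 − rank ∂_3 = (12 − 12) − 0 = 0, and there is no ∂_3, so H_2 ≅ 0.

(K is a triangulation of the disjoint union of a wedge of 3 circles and the real projective plane RP^2.)

H_0 ≅ Z^2,  H_1 ≅ Z^3 ⊕ Z_2,  H_2 = 0.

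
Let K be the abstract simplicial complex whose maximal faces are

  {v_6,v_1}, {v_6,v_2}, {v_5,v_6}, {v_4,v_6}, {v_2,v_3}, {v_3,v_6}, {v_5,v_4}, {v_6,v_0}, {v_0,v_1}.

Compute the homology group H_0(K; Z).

Take the total order v_0 < v_1 < v_2 < v_3 < v_4 < v_5 < v_6 on the vertex set. Then K (dimension 1) consists of the simplices:

  0-simplices (7): [v_0], [v_1], [v_2], [v_3], [v_4], [v_5], [v_6]
  1-simplices (9): [v_0,v_1], [v_0,v_6], [v_1,v_6], [v_2,v_3], [v_2,v_6], [v_3,v_6], [v_4,v_5], [v_4,v_6], [v_5,v_6]

Hence C_0 ≅ Z^7, C_1 ≅ Z^9.

The boundary map ∂_1: C_1 → C_0 sends each edge [p,q] (with p < q) to q − p.
As a 7×9 matrix over Z this has rank 6, with invariant factors (1,1,1,1,1,1).

Reading off H_k = ker ∂_k / im ∂_{k+1}:

  H_0: rank C_0 − rank ∂_1 = 7 − 6 = 1, and the invariant factors of ∂_1 are all 1, so H_0 ≅ Z.

H_0 = Z.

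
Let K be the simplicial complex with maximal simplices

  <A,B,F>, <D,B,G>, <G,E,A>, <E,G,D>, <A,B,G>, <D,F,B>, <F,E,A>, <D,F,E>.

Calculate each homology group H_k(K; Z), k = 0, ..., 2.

Fix the vertex order A < B < D < E < F < G and write every simplex with vertices in increasing order. Then dim K = 2 and the simplices of K are:

  0-simplices (6): A, B, D, E, F, G
  1-simplices (12): AB, AE, AF, AG, BD, BF, BG, DE, DF, DG, EF, EG
  2-simplices (8): ABF, ABG, AEF, AEG, BDF, BDG, DEF, DEG

giving chain groups C_0 ≅ Z^6, C_1 ≅ Z^12, C_2 ≅ Z^8.

Boundary ∂_1: C_1 → C_0 maps an edge to its endpoints' difference, ∂[p,q] = q − p. For instance
  ∂AE = E − A.
This gives a 6×12 integer matrix of rank 5; reducing to Smith normal form yields diagonal entries (1,1,1,1,1).

∂_2: C_2 → C_1 sends each 2-simplex [p,q,r] to [q,r] − [p,r] + [p,q]. For instance
  ∂ABF = BF − AF + AB,
  ∂DEF = EF − DF + DE.
The resulting 12×8 matrix has rank 7, and its Smith normal form has invariant factors (1,1,1,1,1,1,1).

Reading off H_k = ker ∂_k / im ∂_{k+1}:

  H_0: rank C_0 − rank ∂_1 = 6 − 5 = 1, and the invariant factors of ∂_1 are all 1, so H_0 = Z.
  H_1: rank ker ∂_1 − rank ∂_2 = (12 − 5) − 7 = 0, and the invariant factors of ∂_2 are all 1, so H_1 = 0.
  H_2: rank ker ∂_2 − rank ∂_3 = (8 − 7) − 0 = 1, and there is no ∂_3, so H_2 = Z.

(K is a triangulation of the 2-sphere S^2.)

H_0 ≅ Z,  H_1 = 0,  H_2 ≅ Z.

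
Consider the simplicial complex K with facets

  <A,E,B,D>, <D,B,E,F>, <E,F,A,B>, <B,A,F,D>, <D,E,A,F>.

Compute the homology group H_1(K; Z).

H_1 ≅ 0.

Take the total order A < B < D < E < F on the vertex set. Then K (dimension 3) consists of the simplices:

  0-simplices (5): A, B, D, E, F
  1-simplices (10): AB, AD, AE, AF, BD, BE, BF, DE, DF, EF
  2-simplices (10): ABD, ABE, ABF, ADE, ADF, AEF, BDE, BDF, BEF, DEF
  3-simplices (5): ABDE, ABDF, ABEF, ADEF, BDEF

so the chain groups are C_0 ≅ Z^5, C_1 ≅ Z^10, C_2 ≅ Z^10, C_3 ≅ Z^5.

The boundary map ∂_1: C_1 → C_0 is given by ∂[p,q] = [q] − [p]. For instance
  ∂DE = E − D.
The resulting 5×10 matrix has rank 4, and its Smith normal form has invariant factors (1,1,1,1).

Boundary ∂_2: C_2 → C_1 maps a triangle to the signed sum of its edges. For instance
  ∂AEF = EF − AF + AE,
  ∂BDE = DE − BE + BD.
The 10×10 boundary matrix has rank 6 and Smith normal form diag(1,1,1,1,1,1).

∂_3: C_3 → C_2 sends each 3-simplex σ to the alternating sum Σ_i (−1)^i (σ with its i-th vertex removed). For instance
  ∂ABEF = BEF − AEF + ABF − ABE,
  ∂ABDF = BDF − ADF + ABF − ABD.
This gives a 10×5 integer matrix of rank 4; reducing to Smith normal form yields diagonal entries (1,1,1,1).

Reading off H_k = ker ∂_k / im ∂_{k+1}:

  H_1: rank ker ∂_1 − rank ∂_2 = (10 − 4) − 6 = 0, and the invariant factors of ∂_2 are all 1, so H_1 = 0.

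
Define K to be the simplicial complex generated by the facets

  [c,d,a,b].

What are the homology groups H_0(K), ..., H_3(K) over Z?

Fix the vertex order a < b < c < d and write every simplex with vertices in increasing order. Then dim K = 3 and the simplices of K are:

  0-simplices (4): a, b, c, d
  1-simplices (6): ab, ac, ad, bc, bd, cd
  2-simplices (4): abc, abd, acd, bcd
  3-simplices (1): abcd

so the chain groups are C_0 ≅ Z^4, C_1 ≅ Z^6, C_2 ≅ Z^4, C_3 ≅ Z^1.

The boundary map ∂_1: C_1 → C_0 maps an edge to its endpoints' difference, ∂[p,q] = q − p. For instance
  ∂ab = b − a.
This gives a 4×6 integer matrix of rank 3; reducing to Smith normal form yields diagonal entries (1,1,1).

The boundary map ∂_2: C_2 → C_1 sends each 2-simplex [p,q,r] to [q,r] − [p,r] + [p,q]. For instance
  ∂acd = cd − ad + ac,
  ∂abd = bd − ad + ab.
The 6×4 boundary matrix has rank 3 and Smith normal form diag(1,1,1).

Boundary ∂_3: C_3 → C_2 sends each 3-simplex σ to the alternating sum Σ_i (−1)^i (σ with its i-th vertex removed). For instance
  ∂abcd = bcd − acd + abd − abc.
As a 4×1 matrix over Z this has rank 1, with invariant factors (1).

Now H_k = ker ∂_k / im ∂_{k+1}, so:

  H_0: rank C_0 − rank ∂_1 = 4 − 3 = 1, and the invariant factors of ∂_1 are all 1, so H_0 ≅ Z.
  H_1: rank ker ∂_1 − rank ∂_2 = (6 − 3) − 3 = 0, and the invariant factors of ∂_2 are all 1, so H_1 ≅ 0.
  H_2: rank ker ∂_2 − rank ∂_3 = (4 − 3) − 1 = 0, and the invariant factors of ∂_3 are all 1, so H_2 ≅ 0.
  H_3: rank ker ∂_3 − rank ∂_4 = (1 − 1) − 0 = 0, and there is no ∂_4, so H_3 ≅ 0.

As a check, the Euler characteristic is 4 − 6 + 4 − 1 = 1, which agrees with 1 − 0 + 0 − 0 = 1.

H_0 = Z,  H_1 = 0,  H_2 = 0,  H_3 = 0.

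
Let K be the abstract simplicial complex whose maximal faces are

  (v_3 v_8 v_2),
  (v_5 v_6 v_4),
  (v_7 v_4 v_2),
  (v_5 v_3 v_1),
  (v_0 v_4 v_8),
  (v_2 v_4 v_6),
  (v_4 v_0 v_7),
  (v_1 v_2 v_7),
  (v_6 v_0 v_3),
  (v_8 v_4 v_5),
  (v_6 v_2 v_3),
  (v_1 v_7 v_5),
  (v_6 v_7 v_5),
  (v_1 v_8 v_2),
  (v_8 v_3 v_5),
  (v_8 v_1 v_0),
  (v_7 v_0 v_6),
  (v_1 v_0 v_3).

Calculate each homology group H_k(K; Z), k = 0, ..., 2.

H_0 ≅ Z,  H_1 ≅ Z × Z/2,  H_2 = 0.

Take the total order v_0 < v_1 < v_2 < v_3 < v_4 < v_5 < v_6 < v_7 < v_8 on the vertex set. Then K (dimension 2) consists of the simplices:

  0-simplices (9): [v_0], [v_1], [v_2], [v_3], [v_4], [v_5], [v_6], [v_7], [v_8]
  1-simplices (27): (27 of them)
  2-simplices (18): (18 of them)

Hence C_0 ≅ Z^9, C_1 ≅ Z^27, C_2 ≅ Z^18.

The boundary map ∂_1: C_1 → C_0 is given by ∂[p,q] = [q] − [p].
This gives a 9×27 integer matrix of rank 8; reducing to Smith normal form yields diagonal entries (1,1,1,1,1,1,1,1).

The boundary map ∂_2: C_2 → C_1 maps a triangle to the signed sum of its edges. For instance
  ∂[v_4,v_5,v_6] = [v_5,v_6] − [v_4,v_6] + [v_4,v_5],
  ∂[v_1,v_5,v_7] = [v_5,v_7] − [v_1,v_7] + [v_1,v_5].
The 27×18 boundary matrix has rank 18 and Smith normal form diag(1,1,1,1,1,1,1,1,1,1,1,1,1,1,1,1,1,2).

From H_k ≅ ker(∂_k) / im(∂_{k+1}) we obtain:

  H_0: rank C_0 − rank ∂_1 = 9 − 8 = 1, and the invariant factors of ∂_1 are all 1, so H_0 = Z.
  H_1: rank ker ∂_1 − rank ∂_2 = (27 − 8) − 18 = 1, and ∂_2 has invariant factor 2 > 1, so H_1 = Z × Z/2.
  H_2: rank ker ∂_2 − rank ∂_3 = (18 − 18) − 0 = 0, and there is no ∂_3, so H_2 = 0.

As a check, the Euler characteristic is 9 − 27 + 18 = 0, which agrees with 1 − 1 + 0 = 0.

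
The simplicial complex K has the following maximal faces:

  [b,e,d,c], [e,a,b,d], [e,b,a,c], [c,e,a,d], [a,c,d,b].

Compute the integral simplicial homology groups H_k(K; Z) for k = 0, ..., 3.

K has 5 vertices, 10 edges, 10 triangles, 5 3-simplices.
rank ∂_0 = 0, rank ∂_1 = 4 ⇒ b_0 = 5 − 0 − 4 = 1; all invariant factors of ∂_1 are 1 so no torsion. So H_0 ≅ Z.
rank ∂_1 = 4, rank ∂_2 = 6 ⇒ b_1 = 10 − 4 − 6 = 0; all invariant factors of ∂_2 are 1 so no torsion. So H_1 ≅ 0.
rank ∂_2 = 6, rank ∂_3 = 4 ⇒ b_2 = 10 − 6 − 4 = 0; all invariant factors of ∂_3 are 1 so no torsion. So H_2 ≅ 0.
rank ∂_3 = 4, rank ∂_4 = 0 ⇒ b_3 = 5 − 4 − 0 = 1. So H_3 ≅ Z.

H_0 = Z,  H_1 = 0,  H_2 = 0,  H_3 = Z.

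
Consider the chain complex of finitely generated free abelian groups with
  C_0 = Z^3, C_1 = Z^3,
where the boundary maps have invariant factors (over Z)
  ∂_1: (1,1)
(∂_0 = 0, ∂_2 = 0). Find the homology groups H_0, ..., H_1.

H_0: b_0 = 3 − 0 − 2 = 1; torsion from ∂_1 factors > 1: none. So H_0 ≅ Z.
H_1: b_1 = 3 − 2 − 0 = 1; torsion from ∂_2 factors > 1: none. So H_1 ≅ Z.

H_0 ≅ Z,  H_1 ≅ Z.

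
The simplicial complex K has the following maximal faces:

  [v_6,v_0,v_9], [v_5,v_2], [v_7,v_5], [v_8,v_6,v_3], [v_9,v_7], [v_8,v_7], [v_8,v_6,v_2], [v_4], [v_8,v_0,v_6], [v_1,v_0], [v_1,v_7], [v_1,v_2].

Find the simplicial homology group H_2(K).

H_2 ≅ 0.

Take the total order v_0 < v_1 < v_2 < v_3 < v_4 < v_5 < v_6 < v_7 < v_8 < v_9 on the vertex set. Then K (dimension 2) consists of the simplices:

  0-simplices (10): [v_0], [v_1], [v_2], [v_3], [v_4], [v_5], [v_6], [v_7], [v_8], [v_9]
  1-simplices (16): (16 of them)
  2-simplices (4): [v_0,v_6,v_8], [v_0,v_6,v_9], [v_2,v_6,v_8], [v_3,v_6,v_8]

so the chain groups are C_0 ≅ Z^10, C_1 ≅ Z^16, C_2 ≅ Z^4.

∂_1: C_1 → C_0 sends each edge [p,q] (with p < q) to q − p. For instance
  ∂[v_0,v_1] = [v_1] − [v_0].
The 10×16 boundary matrix has rank 8 and Smith normal form diag(1,1,1,1,1,1,1,1).

Boundary ∂_2: C_2 → C_1 acts by ∂[p,q,r] = [q,r] − [p,r] + [p,q]. For instance
  ∂[v_0,v_6,v_8] = [v_6,v_8] − [v_0,v_8] + [v_0,v_6],
  ∂[v_2,v_6,v_8] = [v_6,v_8] − [v_2,v_8] + [v_2,v_6].
The 16×4 boundary matrix has rank 4 and Smith normal form diag(1,1,1,1).

Now H_k = ker ∂_k / im ∂_{k+1}, so:

  H_2: rank ker ∂_2 − rank ∂_3 = (4 − 4) − 0 = 0, and there is no ∂_3, so H_2 ≅ 0.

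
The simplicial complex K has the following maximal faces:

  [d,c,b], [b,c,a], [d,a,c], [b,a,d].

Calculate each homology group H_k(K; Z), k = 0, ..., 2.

Take the total order a < b < c < d on the vertex set. Then K (dimension 2) consists of the simplices:

  0-simplices (4): a, b, c, d
  1-simplices (6): ab, ac, ad, bc, bd, cd
  2-simplices (4): abc, abd, acd, bcd

so the chain groups are C_0 ≅ Z^4, C_1 ≅ Z^6, C_2 ≅ Z^4.

The boundary map ∂_1: C_1 → C_0 sends each edge [p,q] (with p < q) to q − p. For instance
  ∂ac = c − a.
The 4×6 boundary matrix has rank 3 and Smith normal form diag(1,1,1).

∂_2: C_2 → C_1 acts by ∂[p,q,r] = [q,r] − [p,r] + [p,q]. For instance
  ∂abc = bc − ac + ab,
  ∂bcd = cd − bd + bc.
This gives a 6×4 integer matrix of rank 3; reducing to Smith normal form yields diagonal entries (1,1,1).

Computing H_k = (kernel of ∂_k) / (image of ∂_{k+1}):

  H_0: rank C_0 − rank ∂_1 = 4 − 3 = 1, and the invariant factors of ∂_1 are all 1, so H_0 = Z.
  H_1: rank ker ∂_1 − rank ∂_2 = (6 − 3) − 3 = 0, and the invariant factors of ∂_2 are all 1, so H_1 = 0.
  H_2: rank ker ∂_2 − rank ∂_3 = (4 − 3) − 0 = 1, and there is no ∂_3, so H_2 = Z.

As a check, the Euler characteristic is 4 − 6 + 4 = 2, which agrees with 1 − 0 + 1 = 2.

H_0 ≅ Z,  H_1 = 0,  H_2 ≅ Z.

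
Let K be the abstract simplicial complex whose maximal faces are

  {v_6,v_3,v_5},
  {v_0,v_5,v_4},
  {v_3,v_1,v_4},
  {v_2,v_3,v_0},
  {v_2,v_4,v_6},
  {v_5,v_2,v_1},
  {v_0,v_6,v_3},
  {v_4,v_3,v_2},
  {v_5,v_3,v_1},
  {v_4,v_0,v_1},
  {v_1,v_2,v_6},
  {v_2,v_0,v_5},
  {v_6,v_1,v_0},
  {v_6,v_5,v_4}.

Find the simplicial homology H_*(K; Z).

H_0 = Z,  H_1 = Z^2,  H_2 = Z.

Order the vertices as v_0 < v_1 < v_2 < v_3 < v_4 < v_5 < v_6. Listing each simplex with vertices in this order, K has dimension 2 with simplices:

  0-simplices (7): [v_0], [v_1], [v_2], [v_3], [v_4], [v_5], [v_6]
  1-simplices (21): (21 of them)
  2-simplices (14): (14 of them)

Hence C_0 ≅ Z^7, C_1 ≅ Z^21, C_2 ≅ Z^14.

Boundary ∂_1: C_1 → C_0 maps an edge to its endpoints' difference, ∂[p,q] = q − p.
The resulting 7×21 matrix has rank 6, and its Smith normal form has invariant factors (1,1,1,1,1,1).

∂_2: C_2 → C_1 acts by ∂[p,q,r] = [q,r] − [p,r] + [p,q]. For instance
  ∂[v_0,v_1,v_4] = [v_1,v_4] − [v_0,v_4] + [v_0,v_1],
  ∂[v_1,v_2,v_5] = [v_2,v_5] − [v_1,v_5] + [v_1,v_2].
This gives a 21×14 integer matrix of rank 13; reducing to Smith normal form yields diagonal entries (1,1,1,1,1,1,1,1,1,1,1,1,1).

Computing H_k = (kernel of ∂_k) / (image of ∂_{k+1}):

  H_0: rank C_0 − rank ∂_1 = 7 − 6 = 1, and the invariant factors of ∂_1 are all 1, so H_0 ≅ Z.
  H_1: rank ker ∂_1 − rank ∂_2 = (21 − 6) − 13 = 2, and the invariant factors of ∂_2 are all 1, so H_1 ≅ Z^2.
  H_2: rank ker ∂_2 − rank ∂_3 = (14 − 13) − 0 = 1, and there is no ∂_3, so H_2 ≅ Z.

(K is a triangulation of the torus T^2.)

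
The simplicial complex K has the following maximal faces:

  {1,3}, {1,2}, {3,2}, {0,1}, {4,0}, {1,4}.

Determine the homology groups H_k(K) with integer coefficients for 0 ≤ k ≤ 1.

H_0 ≅ Z,  H_1 ≅ Z^2.

We work with the vertex ordering 0 < 1 < 2 < 3 < 4. The simplices of K, each written with vertices in increasing order, are:

  0-simplices (5): [0], [1], [2], [3], [4]
  1-simplices (6): [0,1], [0,4], [1,2], [1,3], [1,4], [2,3]

giving chain groups C_0 ≅ Z^5, C_1 ≅ Z^6.

∂_1: C_1 → C_0 sends each edge [p,q] (with p < q) to q − p.
The resulting 5×6 matrix has rank 4, and its Smith normal form has invariant factors (1,1,1,1).

Computing H_k = (kernel of ∂_k) / (image of ∂_{k+1}):

  H_0: rank C_0 − rank ∂_1 = 5 − 4 = 1, and the invariant factors of ∂_1 are all 1, so H_0 ≅ Z.
  H_1: rank ker ∂_1 − rank ∂_2 = (6 − 4) − 0 = 2, and there is no ∂_2, so H_1 ≅ Z^2.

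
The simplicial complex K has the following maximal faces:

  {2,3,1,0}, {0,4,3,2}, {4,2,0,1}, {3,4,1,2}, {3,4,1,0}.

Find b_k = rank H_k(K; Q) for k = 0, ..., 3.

Order the vertices as 0 < 1 < 2 < 3 < 4. Listing each simplex with vertices in this order, K has dimension 3 with simplices:

  0-simplices (5): [0], [1], [2], [3], [4]
  1-simplices (10): [0,1], [0,2], [0,3], [0,4], [1,2], [1,3], [1,4], [2,3], [2,4], [3,4]
  2-simplices (10): [0,1,2], [0,1,3], [0,1,4], [0,2,3], [0,2,4], [0,3,4], [1,2,3], [1,2,4], [1,3,4], [2,3,4]
  3-simplices (5): [0,1,2,3], [0,1,2,4], [0,1,3,4], [0,2,3,4], [1,2,3,4]

Hence C_0 ≅ Z^5, C_1 ≅ Z^10, C_2 ≅ Z^10, C_3 ≅ Z^5.

∂_1: C_1 → C_0 sends each edge [p,q] (with p < q) to q − p.
This gives a 5×10 integer matrix of rank 4; reducing to Smith normal form yields diagonal entries (1,1,1,1).

∂_2: C_2 → C_1 maps a triangle to the signed sum of its edges. For instance
  ∂[0,1,2] = [1,2] − [0,2] + [0,1],
  ∂[1,2,3] = [2,3] − [1,3] + [1,2].
The resulting 10×10 matrix has rank 6, and its Smith normal form has invariant factors (1,1,1,1,1,1).

Boundary ∂_3: C_3 → C_2 sends each 3-simplex σ to the alternating sum Σ_i (−1)^i (σ with its i-th vertex removed). For instance
  ∂[0,1,2,3] = [1,2,3] − [0,2,3] + [0,1,3] − [0,1,2],
  ∂[0,2,3,4] = [2,3,4] − [0,3,4] + [0,2,4] − [0,2,3].
The 10×5 boundary matrix has rank 4 and Smith normal form diag(1,1,1,1).

Computing H_k = (kernel of ∂_k) / (image of ∂_{k+1}):

  H_0: rank C_0 − rank ∂_1 = 5 − 4 = 1, and the invariant factors of ∂_1 are all 1, so H_0 = Z.
  H_1: rank ker ∂_1 − rank ∂_2 = (10 − 4) − 6 = 0, and the invariant factors of ∂_2 are all 1, so H_1 = 0.
  H_2: rank ker ∂_2 − rank ∂_3 = (10 − 6) − 4 = 0, and the invariant factors of ∂_3 are all 1, so H_2 = 0.
  H_3: rank ker ∂_3 − rank ∂_4 = (5 − 4) − 0 = 1, and there is no ∂_4, so H_3 = Z.

As a check, the Euler characteristic is 5 − 10 + 10 − 5 = 0, which agrees with 1 − 0 + 0 − 1 = 0.

Hence the Betti numbers are b_0 = 1, b_1 = 0, b_2 = 0, b_3 = 1.

b_0 = 1, b_1 = 0, b_2 = 0, b_3 = 1.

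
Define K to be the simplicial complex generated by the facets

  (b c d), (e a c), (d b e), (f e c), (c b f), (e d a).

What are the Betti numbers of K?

Take the total order a < b < c < d < e < f on the vertex set. Then K (dimension 2) consists of the simplices:

  0-simplices (6): a, b, c, d, e, f
  1-simplices (12): ac, ad, ae, bc, bd, be, bf, cd, ce, cf, de, ef
  2-simplices (6): ace, ade, bcd, bcf, bde, cef

Hence C_0 ≅ Z^6, C_1 ≅ Z^12, C_2 ≅ Z^6.

The boundary map ∂_1: C_1 → C_0 maps an edge to its endpoints' difference, ∂[p,q] = q − p.
The resulting 6×12 matrix has rank 5, and its Smith normal form has invariant factors (1,1,1,1,1).

The boundary map ∂_2: C_2 → C_1 maps a triangle to the signed sum of its edges. For instance
  ∂cef = ef − cf + ce,
  ∂ade = de − ae + ad.
As a 12×6 matrix over Z this has rank 6, with invariant factors (1,1,1,1,1,1).

From H_k ≅ ker(∂_k) / im(∂_{k+1}) we obtain:

  H_0: rank C_0 − rank ∂_1 = 6 − 5 = 1, and the invariant factors of ∂_1 are all 1, so H_0 = Z.
  H_1: rank ker ∂_1 − rank ∂_2 = (12 − 5) − 6 = 1, and the invariant factors of ∂_2 are all 1, so H_1 = Z.
  H_2: rank ker ∂_2 − rank ∂_3 = (6 − 6) − 0 = 0, and there is no ∂_3, so H_2 = 0.

As a check, the Euler characteristic is 6 − 12 + 6 = 0, which agrees with 1 − 1 + 0 = 0.
(K is a triangulation of the cylinder S^1 x I.)

Hence the Betti numbers are b_0 = 1, b_1 = 1, b_2 = 0.

b_0 = 1, b_1 = 1, b_2 = 0.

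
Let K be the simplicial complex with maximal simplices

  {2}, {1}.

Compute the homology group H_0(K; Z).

H_0 ≅ Z^2.

Fix the vertex order 1 < 2 and write every simplex with vertices in increasing order. Then dim K = 0 and the simplices of K are:

  0-simplices (2): [1], [2]

so the chain groups are C_0 ≅ Z^2.

Reading off H_k = ker ∂_k / im ∂_{k+1}:

  H_0: rank C_0 − rank ∂_1 = 2 − 0 = 2, and there is no ∂_1, so H_0 ≅ Z^2.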